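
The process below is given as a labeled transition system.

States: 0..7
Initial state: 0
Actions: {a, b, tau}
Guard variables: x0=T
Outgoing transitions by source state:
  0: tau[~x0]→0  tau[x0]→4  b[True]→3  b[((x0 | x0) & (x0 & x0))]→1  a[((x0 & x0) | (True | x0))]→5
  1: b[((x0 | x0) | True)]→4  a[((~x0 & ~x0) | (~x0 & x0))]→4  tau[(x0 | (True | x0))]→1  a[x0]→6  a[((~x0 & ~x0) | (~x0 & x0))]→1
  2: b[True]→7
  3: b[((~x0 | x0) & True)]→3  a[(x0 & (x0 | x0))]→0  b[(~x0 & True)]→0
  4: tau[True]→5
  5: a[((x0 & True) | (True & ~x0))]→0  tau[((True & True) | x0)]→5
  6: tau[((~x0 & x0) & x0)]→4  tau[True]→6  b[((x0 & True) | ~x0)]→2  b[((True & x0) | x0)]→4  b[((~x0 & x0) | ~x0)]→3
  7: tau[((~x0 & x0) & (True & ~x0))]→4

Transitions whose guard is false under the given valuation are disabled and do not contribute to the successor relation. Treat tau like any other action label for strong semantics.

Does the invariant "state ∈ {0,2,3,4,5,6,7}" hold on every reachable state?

Inv-set: {0,2,3,4,5,6,7}
R = {0,1,2,3,4,5,6,7}
  0: ok
  1: outside
  2: ok
  3: ok
  4: ok
  5: ok
  6: ok
  7: ok
reach 1 via b — violates

Answer: INVARIANT VIOLATED at state 1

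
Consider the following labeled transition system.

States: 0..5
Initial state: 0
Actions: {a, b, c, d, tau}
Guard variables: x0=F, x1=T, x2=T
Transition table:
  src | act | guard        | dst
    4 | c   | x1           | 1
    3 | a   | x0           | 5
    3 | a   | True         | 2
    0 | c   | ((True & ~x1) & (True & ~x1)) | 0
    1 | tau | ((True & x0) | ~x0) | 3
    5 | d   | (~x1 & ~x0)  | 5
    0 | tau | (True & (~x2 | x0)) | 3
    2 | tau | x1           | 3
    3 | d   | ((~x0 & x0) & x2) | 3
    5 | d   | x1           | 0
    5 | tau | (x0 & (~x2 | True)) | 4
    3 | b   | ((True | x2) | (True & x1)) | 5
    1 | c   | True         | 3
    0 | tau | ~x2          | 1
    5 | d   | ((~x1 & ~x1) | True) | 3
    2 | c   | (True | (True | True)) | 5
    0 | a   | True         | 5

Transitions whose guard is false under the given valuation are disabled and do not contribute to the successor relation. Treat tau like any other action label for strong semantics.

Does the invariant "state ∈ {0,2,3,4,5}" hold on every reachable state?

Answer: INVARIANT HOLDS

Analysis:
Allowed set {0,2,3,4,5}
R = {0,2,3,5}
  0: safe
  2: safe
  3: safe
  5: safe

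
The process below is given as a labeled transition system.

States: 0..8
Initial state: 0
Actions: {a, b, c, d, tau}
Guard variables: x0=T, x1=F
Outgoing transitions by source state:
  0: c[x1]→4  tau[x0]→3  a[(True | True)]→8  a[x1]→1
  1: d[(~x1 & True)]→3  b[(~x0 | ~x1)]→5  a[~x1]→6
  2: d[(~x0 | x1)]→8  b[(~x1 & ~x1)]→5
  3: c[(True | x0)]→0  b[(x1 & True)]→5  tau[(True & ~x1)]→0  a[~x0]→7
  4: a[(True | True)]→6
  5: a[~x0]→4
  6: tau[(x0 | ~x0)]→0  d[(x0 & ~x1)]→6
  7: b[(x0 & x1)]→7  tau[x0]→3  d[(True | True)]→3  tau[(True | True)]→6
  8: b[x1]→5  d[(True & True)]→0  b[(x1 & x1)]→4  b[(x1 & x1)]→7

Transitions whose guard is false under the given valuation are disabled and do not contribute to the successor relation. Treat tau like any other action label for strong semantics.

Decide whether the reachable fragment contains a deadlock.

R = {0,3,8}
  0: a→8  tau→3  [deg 2]
  3: c→0  tau→0  [deg 2]
  8: d→0  [deg 1]

Answer: DEADLOCK-FREE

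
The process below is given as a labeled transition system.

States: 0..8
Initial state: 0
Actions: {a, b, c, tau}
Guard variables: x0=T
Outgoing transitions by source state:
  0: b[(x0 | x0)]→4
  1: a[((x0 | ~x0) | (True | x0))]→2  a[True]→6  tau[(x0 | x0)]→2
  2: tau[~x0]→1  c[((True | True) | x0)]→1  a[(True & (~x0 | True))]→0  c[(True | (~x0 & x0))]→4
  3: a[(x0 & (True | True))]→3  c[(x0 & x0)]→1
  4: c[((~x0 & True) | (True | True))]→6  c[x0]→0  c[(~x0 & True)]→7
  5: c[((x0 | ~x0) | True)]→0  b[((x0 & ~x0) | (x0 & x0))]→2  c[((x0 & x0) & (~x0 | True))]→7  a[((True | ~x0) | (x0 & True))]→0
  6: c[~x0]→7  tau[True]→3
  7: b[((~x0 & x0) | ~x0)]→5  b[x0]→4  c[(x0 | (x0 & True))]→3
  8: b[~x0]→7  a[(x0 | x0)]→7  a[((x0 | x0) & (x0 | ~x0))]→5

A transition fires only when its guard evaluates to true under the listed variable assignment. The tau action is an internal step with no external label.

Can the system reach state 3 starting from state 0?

20 transition(s) survive guard evaluation.
Layer 0: {0}
Layer 1: {4}  cumulative {0,4}
Layer 2: {6}  cumulative {0,4,6}
Layer 3: {3}  cumulative {0,3,4,6}
Layer 4: {1}  cumulative {0,1,3,4,6}
Layer 5: {2}  cumulative {0,1,2,3,4,6}
R = {0,1,2,3,4,6}
witness 3: b·c·tau

Answer: REACHABLE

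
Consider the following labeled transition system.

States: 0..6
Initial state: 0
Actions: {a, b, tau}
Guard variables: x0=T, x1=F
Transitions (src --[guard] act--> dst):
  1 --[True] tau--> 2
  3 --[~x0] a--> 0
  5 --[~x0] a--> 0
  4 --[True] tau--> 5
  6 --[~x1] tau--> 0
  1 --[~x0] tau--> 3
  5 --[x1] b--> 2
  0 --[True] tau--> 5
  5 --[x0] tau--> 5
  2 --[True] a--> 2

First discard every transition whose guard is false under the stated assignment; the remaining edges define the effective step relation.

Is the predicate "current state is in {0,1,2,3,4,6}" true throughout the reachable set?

Safe = {0,1,2,3,4,6}
R = {0,5}
  0: ok
  5: outside
witness against invariant: tau → 5

Answer: INVARIANT VIOLATED at state 5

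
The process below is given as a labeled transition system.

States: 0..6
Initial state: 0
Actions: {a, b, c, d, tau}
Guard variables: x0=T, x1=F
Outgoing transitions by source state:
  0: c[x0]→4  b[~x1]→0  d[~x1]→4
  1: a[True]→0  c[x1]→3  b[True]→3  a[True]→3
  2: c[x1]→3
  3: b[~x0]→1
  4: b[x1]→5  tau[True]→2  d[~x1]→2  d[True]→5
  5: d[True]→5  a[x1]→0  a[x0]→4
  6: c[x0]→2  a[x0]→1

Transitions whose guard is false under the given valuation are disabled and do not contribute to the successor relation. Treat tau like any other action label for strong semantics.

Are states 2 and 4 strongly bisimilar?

Bisimulation quotient by refinement:
  round 0: {{0,1,2,3,4,5,6}}
  round 1: {{0},{1},{2,3},{4},{5},{6}}
Fixed point at round 2; 6 class(es).
2∈{2,3}, 4∈{4}

Answer: NOT BISIMILAR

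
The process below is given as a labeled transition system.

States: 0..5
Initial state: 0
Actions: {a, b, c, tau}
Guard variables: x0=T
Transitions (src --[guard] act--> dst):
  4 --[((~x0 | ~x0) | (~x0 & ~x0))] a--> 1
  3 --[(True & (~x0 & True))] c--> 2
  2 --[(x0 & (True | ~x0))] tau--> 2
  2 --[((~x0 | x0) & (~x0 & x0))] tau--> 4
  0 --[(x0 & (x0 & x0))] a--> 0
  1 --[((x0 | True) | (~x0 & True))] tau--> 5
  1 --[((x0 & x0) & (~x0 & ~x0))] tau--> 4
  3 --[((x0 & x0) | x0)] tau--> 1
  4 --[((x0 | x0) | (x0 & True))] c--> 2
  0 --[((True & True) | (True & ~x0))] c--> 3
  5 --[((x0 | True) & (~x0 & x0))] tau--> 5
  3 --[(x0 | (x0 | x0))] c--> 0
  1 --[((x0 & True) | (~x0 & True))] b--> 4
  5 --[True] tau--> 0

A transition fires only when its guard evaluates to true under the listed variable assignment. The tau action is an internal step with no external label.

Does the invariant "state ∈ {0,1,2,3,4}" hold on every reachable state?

Allowed set {0,1,2,3,4}
R = {0,1,2,3,4,5}
  0: ok
  1: ok
  2: ok
  3: ok
  4: ok
  5: VIOLATES
counterexample path to 5: c·tau·tau

Answer: INVARIANT VIOLATED at state 5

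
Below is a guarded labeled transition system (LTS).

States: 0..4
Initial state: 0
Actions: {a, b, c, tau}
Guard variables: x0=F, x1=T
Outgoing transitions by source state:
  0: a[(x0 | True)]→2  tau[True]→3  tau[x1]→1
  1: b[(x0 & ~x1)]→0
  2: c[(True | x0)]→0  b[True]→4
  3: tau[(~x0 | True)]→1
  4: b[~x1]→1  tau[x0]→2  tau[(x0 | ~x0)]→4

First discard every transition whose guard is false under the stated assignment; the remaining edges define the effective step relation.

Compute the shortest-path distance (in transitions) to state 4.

BFS to 4:
  Layer 0: {0}
  Layer 1: {1,2,3}
  Layer 2: {4}
4 enters at depth 2; path a·b

Answer: 2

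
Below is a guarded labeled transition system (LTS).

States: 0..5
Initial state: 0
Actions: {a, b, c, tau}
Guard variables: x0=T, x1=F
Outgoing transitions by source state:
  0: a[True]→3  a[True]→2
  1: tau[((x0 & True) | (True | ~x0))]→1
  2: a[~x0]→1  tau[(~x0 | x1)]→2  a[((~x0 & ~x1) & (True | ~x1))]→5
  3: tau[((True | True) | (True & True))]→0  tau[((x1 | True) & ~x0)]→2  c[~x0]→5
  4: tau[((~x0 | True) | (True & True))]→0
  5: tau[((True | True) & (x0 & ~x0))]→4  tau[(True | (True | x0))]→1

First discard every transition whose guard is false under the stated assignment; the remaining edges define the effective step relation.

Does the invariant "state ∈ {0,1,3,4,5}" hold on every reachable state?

Safe = {0,1,3,4,5}
Reach set: {0,2,3}
  0: safe
  2: ✗ unsafe
  3: safe
counterexample path to 2: a

Answer: INVARIANT VIOLATED at state 2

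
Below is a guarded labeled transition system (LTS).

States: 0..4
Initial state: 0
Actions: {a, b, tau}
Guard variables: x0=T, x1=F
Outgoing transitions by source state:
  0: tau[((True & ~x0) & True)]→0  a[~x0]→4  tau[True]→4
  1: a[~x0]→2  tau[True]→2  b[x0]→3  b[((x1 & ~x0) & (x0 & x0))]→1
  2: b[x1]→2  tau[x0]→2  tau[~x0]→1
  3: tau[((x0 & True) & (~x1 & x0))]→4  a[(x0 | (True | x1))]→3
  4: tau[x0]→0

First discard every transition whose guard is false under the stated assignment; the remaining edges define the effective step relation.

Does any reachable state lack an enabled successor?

Reachable = {0,4}
  0: tau→4  [1 out]
  4: tau→0  [1 out]

Answer: DEADLOCK-FREE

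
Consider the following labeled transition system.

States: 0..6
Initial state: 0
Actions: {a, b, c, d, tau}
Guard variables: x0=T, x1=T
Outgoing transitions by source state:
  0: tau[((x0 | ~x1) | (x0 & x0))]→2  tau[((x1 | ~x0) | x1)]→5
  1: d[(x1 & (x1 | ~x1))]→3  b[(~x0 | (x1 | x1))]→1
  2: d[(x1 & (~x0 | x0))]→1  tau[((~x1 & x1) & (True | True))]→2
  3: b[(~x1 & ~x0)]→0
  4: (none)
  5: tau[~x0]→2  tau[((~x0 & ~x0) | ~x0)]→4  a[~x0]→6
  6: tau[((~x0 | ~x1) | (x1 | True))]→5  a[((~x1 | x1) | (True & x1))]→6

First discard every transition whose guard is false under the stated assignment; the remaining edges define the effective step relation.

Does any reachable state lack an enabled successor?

Answer: DEADLOCK at state 3

Analysis:
R = {0,1,2,3,5}
  0: tau→2  tau→5  [2 out]
  1: b→1  d→3  [2 out]
  2: d→1  [1 out]
  3: ∅  [deadlock]
  5: ∅  [deadlock]
trace reaching 3: tau·d·d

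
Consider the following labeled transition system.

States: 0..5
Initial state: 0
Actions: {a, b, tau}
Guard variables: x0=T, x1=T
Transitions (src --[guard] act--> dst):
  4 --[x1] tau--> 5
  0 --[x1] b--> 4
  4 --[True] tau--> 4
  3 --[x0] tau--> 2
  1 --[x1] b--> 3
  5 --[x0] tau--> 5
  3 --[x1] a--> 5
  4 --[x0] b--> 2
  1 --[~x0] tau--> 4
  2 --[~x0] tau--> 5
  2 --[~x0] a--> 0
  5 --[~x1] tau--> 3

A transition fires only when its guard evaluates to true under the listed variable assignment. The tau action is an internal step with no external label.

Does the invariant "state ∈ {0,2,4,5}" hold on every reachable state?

Safe = {0,2,4,5}
Reachable = {0,2,4,5}
  0: ok
  2: ok
  4: ok
  5: ok

Answer: INVARIANT HOLDS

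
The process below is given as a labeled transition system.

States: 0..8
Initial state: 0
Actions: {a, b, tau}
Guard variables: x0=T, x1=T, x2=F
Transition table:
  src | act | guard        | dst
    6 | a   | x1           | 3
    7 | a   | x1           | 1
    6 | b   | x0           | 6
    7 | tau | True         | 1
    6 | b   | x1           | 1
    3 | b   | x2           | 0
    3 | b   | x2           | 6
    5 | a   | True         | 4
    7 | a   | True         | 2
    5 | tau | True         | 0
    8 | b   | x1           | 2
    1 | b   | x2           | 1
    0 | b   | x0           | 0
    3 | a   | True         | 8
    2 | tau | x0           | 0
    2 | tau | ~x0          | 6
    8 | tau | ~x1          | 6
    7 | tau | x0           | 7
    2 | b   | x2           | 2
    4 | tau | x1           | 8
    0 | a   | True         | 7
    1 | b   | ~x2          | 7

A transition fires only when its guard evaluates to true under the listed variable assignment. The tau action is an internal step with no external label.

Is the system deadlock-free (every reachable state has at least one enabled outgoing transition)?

Answer: DEADLOCK-FREE

Trace:
R = {0,1,2,7}
  0: a→7  b→0  [2 exit(s)]
  1: b→7  [1 exit(s)]
  2: tau→0  [1 exit(s)]
  7: a→1  a→2  tau→1  tau→7  [4 exit(s)]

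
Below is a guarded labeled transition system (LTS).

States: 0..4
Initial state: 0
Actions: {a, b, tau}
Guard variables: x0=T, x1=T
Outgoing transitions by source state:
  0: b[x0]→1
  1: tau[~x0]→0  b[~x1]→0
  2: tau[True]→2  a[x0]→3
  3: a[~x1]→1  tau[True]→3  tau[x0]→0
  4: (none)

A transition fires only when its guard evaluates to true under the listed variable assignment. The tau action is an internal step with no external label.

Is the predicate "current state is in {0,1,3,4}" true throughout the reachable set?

Inv-set: {0,1,3,4}
R = {0,1}
  0: ✓
  1: ✓

Answer: INVARIANT HOLDS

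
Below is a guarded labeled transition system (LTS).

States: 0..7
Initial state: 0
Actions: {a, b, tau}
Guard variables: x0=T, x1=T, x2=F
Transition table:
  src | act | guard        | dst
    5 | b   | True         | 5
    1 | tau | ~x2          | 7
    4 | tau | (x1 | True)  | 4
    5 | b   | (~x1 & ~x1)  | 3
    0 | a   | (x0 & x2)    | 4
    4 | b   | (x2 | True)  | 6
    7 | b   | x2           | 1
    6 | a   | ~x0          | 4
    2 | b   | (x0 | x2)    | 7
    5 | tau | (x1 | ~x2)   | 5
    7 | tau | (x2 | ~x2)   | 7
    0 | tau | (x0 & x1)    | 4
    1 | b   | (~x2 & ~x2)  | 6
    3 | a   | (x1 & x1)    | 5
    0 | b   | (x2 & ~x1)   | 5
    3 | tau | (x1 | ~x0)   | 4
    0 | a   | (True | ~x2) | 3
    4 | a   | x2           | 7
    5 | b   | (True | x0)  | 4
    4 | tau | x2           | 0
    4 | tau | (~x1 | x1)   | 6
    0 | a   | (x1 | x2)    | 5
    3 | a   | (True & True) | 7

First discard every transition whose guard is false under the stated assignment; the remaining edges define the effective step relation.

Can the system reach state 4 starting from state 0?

Answer: REACHABLE

Analysis:
16 transition(s) survive guard evaluation.
L0 = {0}
L1 = {3,4,5}  now seen {0,3,4,5}
L2 = {6,7}  now seen {0,3,4,5,6,7}
Reach set: {0,3,4,5,6,7}
witness 4: tau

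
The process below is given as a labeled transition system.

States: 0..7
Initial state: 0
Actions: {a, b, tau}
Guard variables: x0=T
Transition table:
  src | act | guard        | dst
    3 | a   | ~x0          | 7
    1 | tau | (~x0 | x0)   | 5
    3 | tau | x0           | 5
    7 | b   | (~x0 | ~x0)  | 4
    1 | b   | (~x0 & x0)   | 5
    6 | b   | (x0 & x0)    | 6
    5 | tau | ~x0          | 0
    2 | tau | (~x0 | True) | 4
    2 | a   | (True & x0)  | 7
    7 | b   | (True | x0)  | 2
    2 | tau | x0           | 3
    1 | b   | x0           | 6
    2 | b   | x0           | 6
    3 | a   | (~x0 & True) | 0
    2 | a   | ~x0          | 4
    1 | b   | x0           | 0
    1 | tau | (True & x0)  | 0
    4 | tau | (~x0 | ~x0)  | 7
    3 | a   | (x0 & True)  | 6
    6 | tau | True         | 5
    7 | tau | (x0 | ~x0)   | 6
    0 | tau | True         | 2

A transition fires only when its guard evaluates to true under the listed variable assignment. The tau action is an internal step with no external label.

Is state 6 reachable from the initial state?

Answer: REACHABLE

Trace:
After dropping false guards: 15 live edges.
depth 0: {0}
depth 1: {2}  cumulative {0,2}
depth 2: {3,4,6,7}  cumulative {0,2,3,4,6,7}
depth 3: {5}  cumulative {0,2,3,4,5,6,7}
R = {0,2,3,4,5,6,7}
witness 6: tau·b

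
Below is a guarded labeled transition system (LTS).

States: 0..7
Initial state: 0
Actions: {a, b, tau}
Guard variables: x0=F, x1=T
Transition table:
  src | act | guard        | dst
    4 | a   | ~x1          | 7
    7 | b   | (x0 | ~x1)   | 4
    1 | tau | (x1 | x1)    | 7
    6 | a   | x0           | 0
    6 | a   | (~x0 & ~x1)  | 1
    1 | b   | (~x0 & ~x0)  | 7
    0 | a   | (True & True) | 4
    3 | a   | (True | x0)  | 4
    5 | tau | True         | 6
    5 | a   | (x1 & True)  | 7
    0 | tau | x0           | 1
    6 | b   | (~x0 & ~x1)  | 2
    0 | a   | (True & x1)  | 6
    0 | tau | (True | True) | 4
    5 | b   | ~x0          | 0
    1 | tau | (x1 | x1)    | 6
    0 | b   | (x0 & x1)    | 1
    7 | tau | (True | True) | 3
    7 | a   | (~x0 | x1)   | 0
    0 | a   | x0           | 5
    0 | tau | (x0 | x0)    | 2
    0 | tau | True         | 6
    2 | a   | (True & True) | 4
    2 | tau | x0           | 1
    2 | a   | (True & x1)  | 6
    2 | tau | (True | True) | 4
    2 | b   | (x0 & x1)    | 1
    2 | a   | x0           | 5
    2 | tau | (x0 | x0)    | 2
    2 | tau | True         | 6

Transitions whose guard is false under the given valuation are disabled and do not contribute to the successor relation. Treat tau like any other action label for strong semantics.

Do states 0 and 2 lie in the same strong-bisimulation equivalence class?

Bisimulation quotient by refinement:
  round 0: {{0,1,2,3,4,5,6,7}}
  round 1: {{0,2,7},{1},{3},{4,6},{5}}
  round 2: {{0,2},{1},{3},{4,6},{5},{7}}
stable after 3 split(s): 6 block(s)
[0]={0,2}  [2]={0,2}

Answer: BISIMILAR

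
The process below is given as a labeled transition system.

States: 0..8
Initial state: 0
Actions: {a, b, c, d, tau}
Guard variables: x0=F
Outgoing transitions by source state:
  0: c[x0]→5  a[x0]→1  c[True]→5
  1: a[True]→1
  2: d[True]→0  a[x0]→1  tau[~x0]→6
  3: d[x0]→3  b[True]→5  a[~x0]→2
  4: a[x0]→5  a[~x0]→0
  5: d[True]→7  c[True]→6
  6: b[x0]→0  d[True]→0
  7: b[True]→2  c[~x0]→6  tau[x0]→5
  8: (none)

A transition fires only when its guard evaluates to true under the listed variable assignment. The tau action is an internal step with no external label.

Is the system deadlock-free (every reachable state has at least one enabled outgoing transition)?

Answer: DEADLOCK-FREE

Working:
Reach set: {0,2,5,6,7}
  0: c→5  [deg 1]
  2: d→0  tau→6  [deg 2]
  5: c→6  d→7  [deg 2]
  6: d→0  [deg 1]
  7: b→2  c→6  [deg 2]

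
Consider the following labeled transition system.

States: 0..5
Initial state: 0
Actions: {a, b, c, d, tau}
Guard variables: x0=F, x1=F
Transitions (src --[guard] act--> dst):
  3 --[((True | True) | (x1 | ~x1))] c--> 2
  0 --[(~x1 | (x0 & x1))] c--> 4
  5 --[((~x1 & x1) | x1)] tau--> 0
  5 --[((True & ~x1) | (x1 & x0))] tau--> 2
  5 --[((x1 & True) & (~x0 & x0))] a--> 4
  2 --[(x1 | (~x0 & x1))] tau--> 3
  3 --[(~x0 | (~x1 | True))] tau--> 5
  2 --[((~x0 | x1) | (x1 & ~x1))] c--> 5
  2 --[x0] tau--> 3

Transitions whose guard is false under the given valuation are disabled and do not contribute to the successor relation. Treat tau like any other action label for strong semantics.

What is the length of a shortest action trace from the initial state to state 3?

BFS to 3:
  L0 = {0}
  L1 = {4}
3 never appears.

Answer: UNREACHABLE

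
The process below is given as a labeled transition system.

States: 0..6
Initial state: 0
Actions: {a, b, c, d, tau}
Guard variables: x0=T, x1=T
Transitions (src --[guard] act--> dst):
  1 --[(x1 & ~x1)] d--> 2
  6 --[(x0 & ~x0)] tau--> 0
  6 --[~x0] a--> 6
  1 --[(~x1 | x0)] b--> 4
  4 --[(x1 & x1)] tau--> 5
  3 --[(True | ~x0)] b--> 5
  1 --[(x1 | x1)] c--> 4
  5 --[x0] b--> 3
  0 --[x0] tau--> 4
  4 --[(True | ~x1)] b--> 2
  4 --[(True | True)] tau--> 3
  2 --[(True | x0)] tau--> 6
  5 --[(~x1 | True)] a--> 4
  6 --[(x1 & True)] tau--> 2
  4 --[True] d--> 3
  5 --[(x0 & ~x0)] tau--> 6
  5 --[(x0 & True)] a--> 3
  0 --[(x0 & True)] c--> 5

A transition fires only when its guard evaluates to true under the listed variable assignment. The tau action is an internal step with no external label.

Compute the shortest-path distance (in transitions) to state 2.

Answer: 2

Analysis:
Breadth-first toward 2:
  Layer 0: {0}
  Layer 1: {4,5}
  Layer 2: {2,3}
first hit 2 at d=2 via tau·b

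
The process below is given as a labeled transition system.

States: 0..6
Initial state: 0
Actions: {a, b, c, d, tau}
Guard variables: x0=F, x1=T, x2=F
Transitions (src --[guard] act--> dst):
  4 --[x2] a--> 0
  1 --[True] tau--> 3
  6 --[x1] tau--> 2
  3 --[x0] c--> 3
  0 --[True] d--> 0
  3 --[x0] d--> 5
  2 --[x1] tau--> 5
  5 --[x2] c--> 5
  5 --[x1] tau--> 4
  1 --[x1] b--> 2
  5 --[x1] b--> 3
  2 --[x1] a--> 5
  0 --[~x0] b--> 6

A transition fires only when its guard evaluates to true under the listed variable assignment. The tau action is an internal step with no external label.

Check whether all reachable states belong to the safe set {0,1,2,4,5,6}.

Answer: INVARIANT VIOLATED at state 3

Working:
Safe = {0,1,2,4,5,6}
Reach set: {0,2,3,4,5,6}
  0: ✓
  2: ✓
  3: outside
  4: ✓
  5: ✓
  6: ✓
reach 3 via b·tau·tau·b — violates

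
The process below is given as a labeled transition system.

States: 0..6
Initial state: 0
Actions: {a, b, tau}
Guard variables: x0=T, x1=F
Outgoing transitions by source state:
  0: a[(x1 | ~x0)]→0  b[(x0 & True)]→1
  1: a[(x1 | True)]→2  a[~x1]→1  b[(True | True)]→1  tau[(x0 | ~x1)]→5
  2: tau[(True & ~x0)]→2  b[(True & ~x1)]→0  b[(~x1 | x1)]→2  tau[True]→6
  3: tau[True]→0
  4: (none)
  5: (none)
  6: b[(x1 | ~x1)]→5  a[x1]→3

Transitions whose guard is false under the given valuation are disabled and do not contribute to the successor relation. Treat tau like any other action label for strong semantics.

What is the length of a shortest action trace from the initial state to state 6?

Answer: 3

Analysis:
BFS to 6:
  depth 0: {0}
  depth 1: {1}
  depth 2: {2,5}
  depth 3: {6}
first hit 6 at d=3 via b·a·tau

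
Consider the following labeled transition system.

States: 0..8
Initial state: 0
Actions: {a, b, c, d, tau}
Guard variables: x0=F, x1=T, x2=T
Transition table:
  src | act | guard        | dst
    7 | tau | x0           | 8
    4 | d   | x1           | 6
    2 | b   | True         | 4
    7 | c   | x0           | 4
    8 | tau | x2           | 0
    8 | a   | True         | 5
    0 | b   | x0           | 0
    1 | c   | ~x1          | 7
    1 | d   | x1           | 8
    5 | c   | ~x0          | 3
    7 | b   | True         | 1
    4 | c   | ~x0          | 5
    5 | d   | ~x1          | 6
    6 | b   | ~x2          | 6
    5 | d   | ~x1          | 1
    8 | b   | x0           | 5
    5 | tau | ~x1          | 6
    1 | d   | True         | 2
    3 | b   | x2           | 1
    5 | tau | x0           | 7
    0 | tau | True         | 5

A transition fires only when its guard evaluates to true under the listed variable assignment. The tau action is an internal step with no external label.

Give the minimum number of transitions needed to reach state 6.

Layered search for 6:
  Layer 0: {0}
  Layer 1: {5}
  Layer 2: {3}
  Layer 3: {1}
  Layer 4: {2,8}
  Layer 5: {4}
  Layer 6: {6}
depth(6)=6, e.g. tau·c·b·d·b·d

Answer: 6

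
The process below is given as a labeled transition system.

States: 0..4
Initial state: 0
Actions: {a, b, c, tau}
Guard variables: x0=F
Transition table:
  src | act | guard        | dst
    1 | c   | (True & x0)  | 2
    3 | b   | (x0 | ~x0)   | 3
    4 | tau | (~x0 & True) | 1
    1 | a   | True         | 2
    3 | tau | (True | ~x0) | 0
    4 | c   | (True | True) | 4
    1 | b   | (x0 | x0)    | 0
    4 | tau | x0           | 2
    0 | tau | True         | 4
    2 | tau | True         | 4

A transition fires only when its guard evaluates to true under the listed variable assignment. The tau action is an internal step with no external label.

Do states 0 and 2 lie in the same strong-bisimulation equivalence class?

Compute ~ classes (split until stable):
  P[0] = {{0,1,2,3,4}}
  P[1] = {{0,2},{1},{3},{4}}
stable after 2 split(s): 4 block(s)
0∈{0,2}, 2∈{0,2}

Answer: BISIMILAR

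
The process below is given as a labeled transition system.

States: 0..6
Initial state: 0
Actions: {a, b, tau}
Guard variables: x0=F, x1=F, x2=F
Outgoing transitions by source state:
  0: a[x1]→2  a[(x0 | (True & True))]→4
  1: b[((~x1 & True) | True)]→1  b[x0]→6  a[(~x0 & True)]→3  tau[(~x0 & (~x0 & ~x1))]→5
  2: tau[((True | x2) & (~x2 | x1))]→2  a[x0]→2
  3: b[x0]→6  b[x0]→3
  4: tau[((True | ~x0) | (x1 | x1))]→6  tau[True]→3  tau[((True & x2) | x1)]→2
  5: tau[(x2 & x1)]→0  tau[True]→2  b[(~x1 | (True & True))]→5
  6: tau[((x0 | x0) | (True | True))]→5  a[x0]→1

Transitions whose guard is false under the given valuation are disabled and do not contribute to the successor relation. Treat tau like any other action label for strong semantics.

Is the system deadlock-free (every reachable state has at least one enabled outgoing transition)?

Answer: DEADLOCK at state 3

Working:
Reach set: {0,2,3,4,5,6}
  0: a→4  [1 exit(s)]
  2: tau→2  [1 exit(s)]
  3: ∅  [deadlock]
  4: tau→3  tau→6  [2 exit(s)]
  5: b→5  tau→2  [2 exit(s)]
  6: tau→5  [1 exit(s)]
Path to 3: a·tau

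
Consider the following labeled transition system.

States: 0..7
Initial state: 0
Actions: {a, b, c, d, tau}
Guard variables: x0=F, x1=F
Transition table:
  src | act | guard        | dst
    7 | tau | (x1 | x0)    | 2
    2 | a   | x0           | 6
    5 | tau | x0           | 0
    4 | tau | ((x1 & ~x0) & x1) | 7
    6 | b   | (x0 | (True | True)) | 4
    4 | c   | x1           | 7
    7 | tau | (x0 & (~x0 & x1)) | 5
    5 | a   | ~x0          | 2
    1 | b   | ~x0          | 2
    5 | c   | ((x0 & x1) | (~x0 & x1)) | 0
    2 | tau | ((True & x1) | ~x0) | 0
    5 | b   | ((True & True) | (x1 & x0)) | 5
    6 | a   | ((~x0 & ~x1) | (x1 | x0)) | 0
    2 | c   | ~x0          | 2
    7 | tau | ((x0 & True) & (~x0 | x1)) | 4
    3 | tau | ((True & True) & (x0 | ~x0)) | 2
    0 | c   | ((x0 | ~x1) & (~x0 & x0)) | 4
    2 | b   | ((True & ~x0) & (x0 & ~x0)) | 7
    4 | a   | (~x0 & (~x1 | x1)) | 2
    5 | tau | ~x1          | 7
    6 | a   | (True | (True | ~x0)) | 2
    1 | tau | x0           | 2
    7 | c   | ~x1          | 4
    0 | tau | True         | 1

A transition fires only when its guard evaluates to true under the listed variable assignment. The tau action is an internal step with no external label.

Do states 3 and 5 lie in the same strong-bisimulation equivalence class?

Answer: NOT BISIMILAR

Analysis:
Compute ~ classes (split until stable):
  round 0: {{0,1,2,3,4,5,6,7}}
  round 1: {{0,3},{1},{2},{4},{5},{6},{7}}
  round 2: {{0},{1},{2},{3},{4},{5},{6},{7}}
Fixed point at round 3; 8 class(es).
3∈{3}, 5∈{5}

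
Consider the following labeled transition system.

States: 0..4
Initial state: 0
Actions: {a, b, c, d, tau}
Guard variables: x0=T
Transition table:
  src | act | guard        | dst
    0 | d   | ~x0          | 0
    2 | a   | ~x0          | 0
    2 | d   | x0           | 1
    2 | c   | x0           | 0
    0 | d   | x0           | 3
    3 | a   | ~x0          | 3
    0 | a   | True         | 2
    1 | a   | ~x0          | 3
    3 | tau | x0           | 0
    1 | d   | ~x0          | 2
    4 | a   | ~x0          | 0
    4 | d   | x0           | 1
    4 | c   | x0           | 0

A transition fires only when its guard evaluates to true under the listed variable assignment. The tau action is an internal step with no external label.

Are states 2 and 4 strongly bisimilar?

Answer: BISIMILAR

Analysis:
Bisimulation quotient by refinement:
  P[0] = {{0,1,2,3,4}}
  P[1] = {{0},{1},{2,4},{3}}
Fixed point at round 2; 4 class(es).
[2]={2,4}  [4]={2,4}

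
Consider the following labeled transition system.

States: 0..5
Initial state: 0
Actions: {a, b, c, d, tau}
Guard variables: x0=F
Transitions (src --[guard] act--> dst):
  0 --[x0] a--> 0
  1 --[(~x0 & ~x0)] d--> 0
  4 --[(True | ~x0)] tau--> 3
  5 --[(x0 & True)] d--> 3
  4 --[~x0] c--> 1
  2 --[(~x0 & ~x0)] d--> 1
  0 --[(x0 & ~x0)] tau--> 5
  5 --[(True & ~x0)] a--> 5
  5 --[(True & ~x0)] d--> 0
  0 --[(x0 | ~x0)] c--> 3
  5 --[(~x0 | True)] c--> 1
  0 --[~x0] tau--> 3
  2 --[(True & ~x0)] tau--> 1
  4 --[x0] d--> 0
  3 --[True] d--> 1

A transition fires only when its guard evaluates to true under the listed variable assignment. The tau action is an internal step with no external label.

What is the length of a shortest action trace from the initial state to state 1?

Breadth-first toward 1:
  L0 = {0}
  L1 = {3}
  L2 = {1}
first hit 1 at d=2 via c·d

Answer: 2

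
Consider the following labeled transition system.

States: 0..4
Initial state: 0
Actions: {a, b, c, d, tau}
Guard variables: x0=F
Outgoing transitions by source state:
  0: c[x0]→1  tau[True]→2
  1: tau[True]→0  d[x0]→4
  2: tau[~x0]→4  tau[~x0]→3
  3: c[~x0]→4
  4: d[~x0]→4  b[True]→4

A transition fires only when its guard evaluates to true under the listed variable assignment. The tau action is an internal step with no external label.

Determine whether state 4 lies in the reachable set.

Answer: REACHABLE

Analysis:
Guard filter leaves 7 enabled edge(s).
L0 = {0}
L1 = {2}  total {0,2}
L2 = {3,4}  total {0,2,3,4}
Reach set: {0,2,3,4}
Path to 4: tau·tau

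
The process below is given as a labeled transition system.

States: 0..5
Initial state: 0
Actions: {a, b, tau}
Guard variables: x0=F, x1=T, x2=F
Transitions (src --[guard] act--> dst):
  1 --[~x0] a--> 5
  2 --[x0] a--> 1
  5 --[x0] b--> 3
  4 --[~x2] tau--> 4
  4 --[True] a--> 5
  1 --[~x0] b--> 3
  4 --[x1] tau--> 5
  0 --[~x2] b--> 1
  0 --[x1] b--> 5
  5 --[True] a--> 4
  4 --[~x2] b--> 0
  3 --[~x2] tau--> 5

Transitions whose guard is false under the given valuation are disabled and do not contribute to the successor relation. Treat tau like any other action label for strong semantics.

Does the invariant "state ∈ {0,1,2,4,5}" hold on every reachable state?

Inv-set: {0,1,2,4,5}
R = {0,1,3,4,5}
  0: ok
  1: ok
  3: outside
  4: ok
  5: ok
reach 3 via b·b — violates

Answer: INVARIANT VIOLATED at state 3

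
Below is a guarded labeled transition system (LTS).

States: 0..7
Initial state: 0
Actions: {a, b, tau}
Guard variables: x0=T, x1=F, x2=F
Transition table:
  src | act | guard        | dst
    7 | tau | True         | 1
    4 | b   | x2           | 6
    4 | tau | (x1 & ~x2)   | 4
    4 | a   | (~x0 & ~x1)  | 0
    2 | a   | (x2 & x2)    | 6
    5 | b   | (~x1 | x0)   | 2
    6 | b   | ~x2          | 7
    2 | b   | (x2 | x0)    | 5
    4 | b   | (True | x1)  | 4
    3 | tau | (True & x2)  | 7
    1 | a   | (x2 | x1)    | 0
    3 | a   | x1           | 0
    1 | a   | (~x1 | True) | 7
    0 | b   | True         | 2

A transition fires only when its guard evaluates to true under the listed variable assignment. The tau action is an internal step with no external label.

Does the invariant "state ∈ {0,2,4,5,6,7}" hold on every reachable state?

Answer: INVARIANT HOLDS

Working:
Allowed set {0,2,4,5,6,7}
Reachable = {0,2,5}
  0: ok
  2: ok
  5: ok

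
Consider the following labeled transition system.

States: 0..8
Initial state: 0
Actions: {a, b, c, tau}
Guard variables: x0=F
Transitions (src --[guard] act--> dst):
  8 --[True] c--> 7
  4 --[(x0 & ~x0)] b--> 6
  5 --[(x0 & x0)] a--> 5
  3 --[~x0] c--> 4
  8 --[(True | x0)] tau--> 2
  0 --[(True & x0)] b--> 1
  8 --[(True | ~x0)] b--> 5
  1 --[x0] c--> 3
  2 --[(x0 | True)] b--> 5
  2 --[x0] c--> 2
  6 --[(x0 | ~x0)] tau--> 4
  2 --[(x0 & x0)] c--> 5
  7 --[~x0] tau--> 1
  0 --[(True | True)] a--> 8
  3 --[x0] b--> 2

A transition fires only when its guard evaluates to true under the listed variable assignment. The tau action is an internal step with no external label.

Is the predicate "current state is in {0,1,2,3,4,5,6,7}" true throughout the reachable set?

Answer: INVARIANT VIOLATED at state 8

Working:
Allowed set {0,1,2,3,4,5,6,7}
Reach set: {0,1,2,5,7,8}
  0: ok
  1: ok
  2: ok
  5: ok
  7: ok
  8: VIOLATES
reach 8 via a — violates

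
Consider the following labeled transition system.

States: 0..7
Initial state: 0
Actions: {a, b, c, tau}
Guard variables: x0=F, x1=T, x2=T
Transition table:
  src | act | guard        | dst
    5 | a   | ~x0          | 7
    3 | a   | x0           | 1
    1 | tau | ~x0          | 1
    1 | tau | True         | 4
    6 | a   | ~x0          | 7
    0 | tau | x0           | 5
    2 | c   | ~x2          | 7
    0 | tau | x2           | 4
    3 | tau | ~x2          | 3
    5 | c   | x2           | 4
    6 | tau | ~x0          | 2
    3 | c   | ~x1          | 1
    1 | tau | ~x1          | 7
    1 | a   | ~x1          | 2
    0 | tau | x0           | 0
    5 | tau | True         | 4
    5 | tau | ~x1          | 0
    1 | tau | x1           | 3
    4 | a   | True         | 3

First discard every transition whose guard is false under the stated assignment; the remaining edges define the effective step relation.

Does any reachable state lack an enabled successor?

Answer: DEADLOCK at state 3

Working:
R = {0,3,4}
  0: tau→4  [1 out]
  3: ∅  [deadlock]
  4: a→3  [1 out]
Path to 3: tau·a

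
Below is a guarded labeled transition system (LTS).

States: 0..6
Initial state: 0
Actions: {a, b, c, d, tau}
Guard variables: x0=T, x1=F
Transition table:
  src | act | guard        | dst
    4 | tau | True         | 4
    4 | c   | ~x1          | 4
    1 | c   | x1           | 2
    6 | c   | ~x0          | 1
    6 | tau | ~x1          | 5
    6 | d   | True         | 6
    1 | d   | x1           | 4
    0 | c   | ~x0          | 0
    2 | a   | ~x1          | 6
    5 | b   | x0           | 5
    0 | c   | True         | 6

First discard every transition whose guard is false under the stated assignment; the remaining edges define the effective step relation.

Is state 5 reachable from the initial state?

Answer: REACHABLE

Analysis:
Guard filter leaves 7 enabled edge(s).
L0 = {0}
L1 = {6}  now seen {0,6}
L2 = {5}  now seen {0,5,6}
Reachable = {0,5,6}
witness 5: c·tau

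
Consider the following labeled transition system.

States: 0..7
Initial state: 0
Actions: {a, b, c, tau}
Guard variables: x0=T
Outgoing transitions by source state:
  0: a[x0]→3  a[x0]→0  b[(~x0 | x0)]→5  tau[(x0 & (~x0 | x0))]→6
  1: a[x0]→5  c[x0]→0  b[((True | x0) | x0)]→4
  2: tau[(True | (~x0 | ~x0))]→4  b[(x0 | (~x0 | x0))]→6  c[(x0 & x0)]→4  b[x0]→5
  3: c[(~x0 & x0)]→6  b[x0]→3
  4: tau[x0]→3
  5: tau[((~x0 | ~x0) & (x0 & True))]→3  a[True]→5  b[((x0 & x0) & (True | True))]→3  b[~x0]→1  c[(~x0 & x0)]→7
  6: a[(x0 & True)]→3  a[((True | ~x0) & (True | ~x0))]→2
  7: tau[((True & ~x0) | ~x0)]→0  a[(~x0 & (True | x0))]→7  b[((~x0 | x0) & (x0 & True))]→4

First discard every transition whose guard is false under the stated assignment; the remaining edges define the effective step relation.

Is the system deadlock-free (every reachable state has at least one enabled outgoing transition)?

Answer: DEADLOCK-FREE

Analysis:
Reachable = {0,2,3,4,5,6}
  0: a→0  a→3  b→5  tau→6  [4 exit(s)]
  2: b→5  b→6  c→4  tau→4  [4 exit(s)]
  3: b→3  [1 exit(s)]
  4: tau→3  [1 exit(s)]
  5: a→5  b→3  [2 exit(s)]
  6: a→2  a→3  [2 exit(s)]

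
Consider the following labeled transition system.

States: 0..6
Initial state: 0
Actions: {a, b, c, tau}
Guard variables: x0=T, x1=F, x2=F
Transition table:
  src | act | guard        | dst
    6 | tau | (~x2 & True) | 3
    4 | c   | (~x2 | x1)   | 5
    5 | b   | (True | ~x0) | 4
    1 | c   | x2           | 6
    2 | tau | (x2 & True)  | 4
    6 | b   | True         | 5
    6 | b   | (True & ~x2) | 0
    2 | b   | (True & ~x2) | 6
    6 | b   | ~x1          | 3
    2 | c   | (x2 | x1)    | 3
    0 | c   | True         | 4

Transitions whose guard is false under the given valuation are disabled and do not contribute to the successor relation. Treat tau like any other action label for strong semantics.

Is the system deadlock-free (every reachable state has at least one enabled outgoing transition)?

Reach set: {0,4,5}
  0: c→4  [deg 1]
  4: c→5  [deg 1]
  5: b→4  [deg 1]

Answer: DEADLOCK-FREE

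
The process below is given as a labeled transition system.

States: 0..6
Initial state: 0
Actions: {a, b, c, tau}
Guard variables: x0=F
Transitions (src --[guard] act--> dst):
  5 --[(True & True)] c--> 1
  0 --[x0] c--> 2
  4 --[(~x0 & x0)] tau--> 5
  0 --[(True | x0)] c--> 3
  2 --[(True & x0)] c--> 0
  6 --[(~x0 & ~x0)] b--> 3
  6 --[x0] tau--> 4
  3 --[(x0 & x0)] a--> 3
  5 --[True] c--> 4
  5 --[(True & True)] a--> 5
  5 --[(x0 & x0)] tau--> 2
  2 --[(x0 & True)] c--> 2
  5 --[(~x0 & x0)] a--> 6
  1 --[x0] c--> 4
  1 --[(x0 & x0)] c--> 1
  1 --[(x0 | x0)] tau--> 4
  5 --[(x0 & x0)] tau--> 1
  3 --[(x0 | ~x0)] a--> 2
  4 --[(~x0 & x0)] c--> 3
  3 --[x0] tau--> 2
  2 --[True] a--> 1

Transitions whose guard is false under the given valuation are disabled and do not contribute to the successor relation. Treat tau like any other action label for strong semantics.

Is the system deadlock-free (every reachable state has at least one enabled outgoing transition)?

Answer: DEADLOCK at state 1

Analysis:
R = {0,1,2,3}
  0: c→3  [deg 1]
  1: ∅  [deadlock]
  2: a→1  [deg 1]
  3: a→2  [deg 1]
Path to 1: c·a·a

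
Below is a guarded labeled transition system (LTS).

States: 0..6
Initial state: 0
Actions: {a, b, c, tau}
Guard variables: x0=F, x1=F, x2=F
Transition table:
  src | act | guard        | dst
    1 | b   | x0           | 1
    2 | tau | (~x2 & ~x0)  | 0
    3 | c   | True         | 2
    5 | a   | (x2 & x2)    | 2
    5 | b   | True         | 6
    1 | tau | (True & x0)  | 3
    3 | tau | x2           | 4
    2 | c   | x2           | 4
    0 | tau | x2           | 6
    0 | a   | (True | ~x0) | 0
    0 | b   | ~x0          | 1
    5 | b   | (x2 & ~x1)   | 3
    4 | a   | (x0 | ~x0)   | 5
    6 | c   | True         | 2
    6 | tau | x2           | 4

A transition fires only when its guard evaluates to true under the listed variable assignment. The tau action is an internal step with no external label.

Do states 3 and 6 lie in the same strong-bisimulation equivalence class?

Compute ~ classes (split until stable):
  P[0] = {{0,1,2,3,4,5,6}}
  P[1] = {{0},{1},{2},{3,6},{4},{5}}
6 equivalence class(es) (converged in 2)
class of 3: {3,6}; class of 6: {3,6}

Answer: BISIMILAR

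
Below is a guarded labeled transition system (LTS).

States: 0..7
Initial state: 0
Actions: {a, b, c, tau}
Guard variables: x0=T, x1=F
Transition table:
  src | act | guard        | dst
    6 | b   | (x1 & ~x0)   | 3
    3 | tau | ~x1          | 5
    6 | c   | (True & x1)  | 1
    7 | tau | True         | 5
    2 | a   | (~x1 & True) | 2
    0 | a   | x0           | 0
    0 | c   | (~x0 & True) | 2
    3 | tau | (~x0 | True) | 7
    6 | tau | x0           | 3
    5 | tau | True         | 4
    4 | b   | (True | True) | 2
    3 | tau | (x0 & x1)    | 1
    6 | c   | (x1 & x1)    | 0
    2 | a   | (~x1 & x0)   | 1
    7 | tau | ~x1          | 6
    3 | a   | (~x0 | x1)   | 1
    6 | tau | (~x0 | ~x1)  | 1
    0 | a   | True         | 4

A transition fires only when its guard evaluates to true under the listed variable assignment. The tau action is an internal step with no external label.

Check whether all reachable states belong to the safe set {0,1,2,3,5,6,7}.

Answer: INVARIANT VIOLATED at state 4

Trace:
Inv-set: {0,1,2,3,5,6,7}
Reach set: {0,1,2,4}
  0: ok
  1: ok
  2: ok
  4: outside
witness against invariant: a → 4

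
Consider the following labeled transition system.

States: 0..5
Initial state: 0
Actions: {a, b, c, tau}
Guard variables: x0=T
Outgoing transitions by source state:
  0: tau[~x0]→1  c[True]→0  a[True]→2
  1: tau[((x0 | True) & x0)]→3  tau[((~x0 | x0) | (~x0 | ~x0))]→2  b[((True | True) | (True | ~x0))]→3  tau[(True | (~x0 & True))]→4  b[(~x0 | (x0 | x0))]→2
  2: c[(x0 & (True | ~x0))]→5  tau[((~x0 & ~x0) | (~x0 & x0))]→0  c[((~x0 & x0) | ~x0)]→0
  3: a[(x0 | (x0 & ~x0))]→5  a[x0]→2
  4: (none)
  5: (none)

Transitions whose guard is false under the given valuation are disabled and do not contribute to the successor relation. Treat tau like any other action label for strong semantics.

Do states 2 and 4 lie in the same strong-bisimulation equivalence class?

Answer: NOT BISIMILAR

Working:
Refine partition for ~:
  π0 = {{0,1,2,3,4,5}}
  π1 = {{0},{1},{2},{3},{4,5}}
stable after 2 split(s): 5 block(s)
class of 2: {2}; class of 4: {4,5}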